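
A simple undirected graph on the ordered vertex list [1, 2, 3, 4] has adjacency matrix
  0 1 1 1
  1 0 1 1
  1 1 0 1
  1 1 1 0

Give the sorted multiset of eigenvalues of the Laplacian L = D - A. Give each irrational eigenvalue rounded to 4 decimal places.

[0, 4, 4, 4]

Each diagonal entry of L is the vertex degree and each off-diagonal entry is -1 where an edge is present, 0 otherwise; in the order [1, 2, 3, 4] the diagonal is [3, 3, 3, 3]. Since every row of L sums to 0, the all-ones vector is in the kernel and 0 is an eigenvalue. The single zero eigenvalue shows the graph is connected.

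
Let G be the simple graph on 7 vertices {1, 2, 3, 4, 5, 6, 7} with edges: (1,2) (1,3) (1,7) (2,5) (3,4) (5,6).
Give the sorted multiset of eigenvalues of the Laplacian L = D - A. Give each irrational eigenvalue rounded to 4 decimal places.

Each diagonal entry of L is the vertex degree and each off-diagonal entry is -1 where an edge is present, 0 otherwise; in the order [1, 2, 3, 4, 5, 6, 7] the diagonal is [3, 2, 2, 1, 2, 1, 1]. The multiplicity of 0 as a Laplacian eigenvalue equals the number of connected components. The single zero eigenvalue shows the graph is connected. The largest eigenvalue, 4.3342, is at most the vertex count 7.

[0, 0.2603, 0.6262, 1.4055, 2.2742, 3.0996, 4.3342]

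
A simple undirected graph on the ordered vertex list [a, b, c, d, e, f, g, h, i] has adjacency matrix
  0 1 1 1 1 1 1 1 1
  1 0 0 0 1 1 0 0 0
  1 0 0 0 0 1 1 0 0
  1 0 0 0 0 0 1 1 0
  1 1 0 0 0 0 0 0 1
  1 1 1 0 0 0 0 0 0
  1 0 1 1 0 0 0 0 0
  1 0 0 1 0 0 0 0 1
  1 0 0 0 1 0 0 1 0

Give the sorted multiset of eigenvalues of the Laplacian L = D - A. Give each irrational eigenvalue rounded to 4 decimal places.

[0, 1.5858, 1.5858, 3, 3, 4.4142, 4.4142, 5, 9]

Each diagonal entry of L is the vertex degree and each off-diagonal entry is -1 where an edge is present, 0 otherwise; in the order [a, b, c, d, e, f, g, h, i] the diagonal is [8, 3, 3, 3, 3, 3, 3, 3, 3]. Since every row of L sums to 0, the all-ones vector is in the kernel and 0 is an eigenvalue. The largest eigenvalue, 9, is at most the vertex count 9.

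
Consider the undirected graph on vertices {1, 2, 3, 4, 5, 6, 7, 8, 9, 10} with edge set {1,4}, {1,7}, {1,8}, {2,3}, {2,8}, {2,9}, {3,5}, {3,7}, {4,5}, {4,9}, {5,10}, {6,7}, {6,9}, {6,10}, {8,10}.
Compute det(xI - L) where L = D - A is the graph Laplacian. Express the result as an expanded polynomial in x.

x^10 - 30x^9 + 390x^8 - 2880x^7 + 13305x^6 - 39882x^5 + 77640x^4 - 94800x^3 + 66000x^2 - 20000x

Each diagonal entry of L is the vertex degree and each off-diagonal entry is -1 where an edge is present, 0 otherwise; in the order [1, 2, 3, 4, 5, 6, 7, 8, 9, 10] the diagonal is [3, 3, 3, 3, 3, 3, 3, 3, 3, 3]. L has integer entries, so p(x) = det(xI - L) has integer coefficients. Expanding the determinant yields x^10 - 30x^9 + 390x^8 - 2880x^7 + 13305x^6 - 39882x^5 + 77640x^4 - 94800x^3 + 66000x^2 - 20000x. The constant term is 0 because L is singular (the all-ones vector lies in its kernel). The eigenvalues sum to 30, which equals trace(L) = 2|E|. There is one zero in the spectrum, matching the 1 component.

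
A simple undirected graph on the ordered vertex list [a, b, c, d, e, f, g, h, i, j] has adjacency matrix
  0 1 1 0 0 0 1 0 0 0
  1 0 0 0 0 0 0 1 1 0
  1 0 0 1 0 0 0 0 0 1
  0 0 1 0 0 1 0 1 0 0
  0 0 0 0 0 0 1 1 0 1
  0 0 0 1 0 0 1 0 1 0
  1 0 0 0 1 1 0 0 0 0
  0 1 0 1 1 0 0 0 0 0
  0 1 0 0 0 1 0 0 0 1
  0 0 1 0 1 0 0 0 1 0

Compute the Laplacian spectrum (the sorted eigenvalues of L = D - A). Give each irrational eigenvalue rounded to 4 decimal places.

Reading degrees in the order [a, b, c, d, e, f, g, h, i, j] gives [3, 3, 3, 3, 3, 3, 3, 3, 3, 3]; set D = diag(3, 3, 3, 3, 3, 3, 3, 3, 3, 3) and form L = D - A. L is symmetric positive semidefinite, so every eigenvalue is real and nonnegative. The single zero eigenvalue shows the graph is connected.

[0, 2, 2, 2, 2, 2, 5, 5, 5, 5]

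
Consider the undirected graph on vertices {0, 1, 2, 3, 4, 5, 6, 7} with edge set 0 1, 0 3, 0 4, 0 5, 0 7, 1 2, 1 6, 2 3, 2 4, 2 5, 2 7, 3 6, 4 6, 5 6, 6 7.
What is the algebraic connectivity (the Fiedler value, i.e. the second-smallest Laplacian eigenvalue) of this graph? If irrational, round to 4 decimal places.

Reading degrees in the order [0, 1, 2, 3, 4, 5, 6, 7] gives [5, 3, 5, 3, 3, 3, 5, 3]; set D = diag(5, 3, 5, 3, 3, 3, 5, 3) and form L = D - A. Computing the eigenvalues of L and sorting gives [0, 3, 3, 3, 3, 5, 5, 8]. The Fiedler value lambda_2 = 3 is strictly positive, so the graph is connected. The largest eigenvalue, 8, is at most the vertex count 8.

3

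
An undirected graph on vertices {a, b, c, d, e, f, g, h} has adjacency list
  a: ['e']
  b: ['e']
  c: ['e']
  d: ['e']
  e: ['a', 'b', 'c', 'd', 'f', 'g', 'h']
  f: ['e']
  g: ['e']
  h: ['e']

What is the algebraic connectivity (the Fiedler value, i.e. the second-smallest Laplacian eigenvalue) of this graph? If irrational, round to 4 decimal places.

1

With the vertex order [a, b, c, d, e, f, g, h], the degrees are [1, 1, 1, 1, 7, 1, 1, 1], giving D = diag(1, 1, 1, 1, 7, 1, 1, 1) and L = D - A. Computing the eigenvalues of L and sorting gives [0, 1, 1, 1, 1, 1, 1, 8]. The Fiedler value lambda_2 = 1 is strictly positive, so the graph is connected. By the matrix-tree theorem the graph has (1/8) * product of the nonzero eigenvalues = 1 spanning tree.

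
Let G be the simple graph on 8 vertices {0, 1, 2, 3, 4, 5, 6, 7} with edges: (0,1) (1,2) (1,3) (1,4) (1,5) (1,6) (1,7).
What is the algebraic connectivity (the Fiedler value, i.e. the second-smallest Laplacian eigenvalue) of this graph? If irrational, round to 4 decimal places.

Each diagonal entry of L is the vertex degree and each off-diagonal entry is -1 where an edge is present, 0 otherwise; in the order [0, 1, 2, 3, 4, 5, 6, 7] the diagonal is [1, 7, 1, 1, 1, 1, 1, 1]. The sorted Laplacian eigenvalues are [0, 1, 1, 1, 1, 1, 1, 8]; the algebraic connectivity is the second entry, 1. There is one zero in the spectrum, matching the 1 component.

1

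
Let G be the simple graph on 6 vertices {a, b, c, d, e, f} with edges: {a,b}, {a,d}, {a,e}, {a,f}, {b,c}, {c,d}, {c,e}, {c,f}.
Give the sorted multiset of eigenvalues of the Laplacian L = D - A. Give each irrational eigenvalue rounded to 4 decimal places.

[0, 2, 2, 2, 4, 6]

Each diagonal entry of L is the vertex degree and each off-diagonal entry is -1 where an edge is present, 0 otherwise; in the order [a, b, c, d, e, f] the diagonal is [4, 2, 4, 2, 2, 2]. Diagonalising L (or applying a numerical eigensolver to the 6x6 matrix) gives the spectrum above. The single zero eigenvalue shows the graph is connected. The largest eigenvalue, 6, is at most the vertex count 6.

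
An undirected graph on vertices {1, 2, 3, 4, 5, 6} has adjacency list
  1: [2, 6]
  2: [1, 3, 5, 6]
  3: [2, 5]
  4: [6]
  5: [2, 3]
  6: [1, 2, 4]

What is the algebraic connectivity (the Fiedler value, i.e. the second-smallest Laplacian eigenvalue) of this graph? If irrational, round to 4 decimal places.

Reading degrees in the order [1, 2, 3, 4, 5, 6] gives [2, 4, 2, 1, 2, 3]; set D = diag(2, 4, 2, 1, 2, 3) and form L = D - A. Computing the eigenvalues of L and sorting gives [0, 0.6314, 1.4738, 3, 3.7877, 5.1071]. The Fiedler value lambda_2 = 0.6314 is strictly positive, so the graph is connected.

0.6314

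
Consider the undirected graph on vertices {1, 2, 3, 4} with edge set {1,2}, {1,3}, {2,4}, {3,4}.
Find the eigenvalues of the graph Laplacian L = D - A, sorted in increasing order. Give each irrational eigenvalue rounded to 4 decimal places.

[0, 2, 2, 4]

Reading degrees in the order [1, 2, 3, 4] gives [2, 2, 2, 2]; set D = diag(2, 2, 2, 2) and form L = D - A. Since every row of L sums to 0, the all-ones vector is in the kernel and 0 is an eigenvalue.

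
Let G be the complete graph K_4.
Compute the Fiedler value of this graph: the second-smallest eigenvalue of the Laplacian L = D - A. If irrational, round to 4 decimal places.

The graph has 4 vertices and degree multiset [3, 3, 3, 3]; D is the diagonal matrix of degrees and L = D - A. The smallest Laplacian eigenvalue is always 0. The next one, lambda_2 = 4, measures how hard the graph is to disconnect: larger values mean better connectivity. There is one zero in the spectrum, matching the 1 component.

4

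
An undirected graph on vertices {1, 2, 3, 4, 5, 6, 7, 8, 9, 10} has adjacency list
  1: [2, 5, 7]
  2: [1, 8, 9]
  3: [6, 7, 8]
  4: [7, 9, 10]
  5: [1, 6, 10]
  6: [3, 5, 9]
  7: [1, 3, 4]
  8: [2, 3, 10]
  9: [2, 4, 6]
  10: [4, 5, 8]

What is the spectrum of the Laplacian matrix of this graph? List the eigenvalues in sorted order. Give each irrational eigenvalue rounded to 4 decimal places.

[0, 2, 2, 2, 2, 2, 5, 5, 5, 5]

Reading degrees in the order [1, 2, 3, 4, 5, 6, 7, 8, 9, 10] gives [3, 3, 3, 3, 3, 3, 3, 3, 3, 3]; set D = diag(3, 3, 3, 3, 3, 3, 3, 3, 3, 3) and form L = D - A. L is symmetric positive semidefinite, so every eigenvalue is real and nonnegative. The single zero eigenvalue shows the graph is connected. The largest eigenvalue, 5, is at most the vertex count 10.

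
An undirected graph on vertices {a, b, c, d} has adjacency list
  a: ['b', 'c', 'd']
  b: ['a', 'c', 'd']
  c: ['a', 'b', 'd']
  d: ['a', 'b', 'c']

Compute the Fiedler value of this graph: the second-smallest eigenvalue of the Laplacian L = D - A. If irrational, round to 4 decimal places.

4

Reading degrees in the order [a, b, c, d] gives [3, 3, 3, 3]; set D = diag(3, 3, 3, 3) and form L = D - A. The smallest Laplacian eigenvalue is always 0. The next one, lambda_2 = 4, measures how hard the graph is to disconnect: larger values mean better connectivity. There is one zero in the spectrum, matching the 1 component. The eigenvalues sum to 12, which equals trace(L) = 2|E|.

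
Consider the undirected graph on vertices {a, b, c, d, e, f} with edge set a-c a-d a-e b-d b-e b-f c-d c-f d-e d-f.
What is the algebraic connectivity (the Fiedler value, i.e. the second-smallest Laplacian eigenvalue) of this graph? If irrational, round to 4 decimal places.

With the vertex order [a, b, c, d, e, f], the degrees are [3, 3, 3, 5, 3, 3], giving D = diag(3, 3, 3, 5, 3, 3) and L = D - A. The smallest Laplacian eigenvalue is always 0. The next one, lambda_2 = 2.3820, measures how hard the graph is to disconnect: larger values mean better connectivity. There is one zero in the spectrum, matching the 1 component.

2.3820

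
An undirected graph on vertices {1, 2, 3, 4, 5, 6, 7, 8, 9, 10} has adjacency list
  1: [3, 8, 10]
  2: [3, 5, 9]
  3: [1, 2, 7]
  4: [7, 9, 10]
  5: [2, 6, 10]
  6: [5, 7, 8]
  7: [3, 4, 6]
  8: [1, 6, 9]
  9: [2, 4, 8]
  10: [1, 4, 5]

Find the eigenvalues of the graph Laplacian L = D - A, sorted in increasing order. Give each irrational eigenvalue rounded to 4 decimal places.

[0, 2, 2, 2, 2, 2, 5, 5, 5, 5]

Each diagonal entry of L is the vertex degree and each off-diagonal entry is -1 where an edge is present, 0 otherwise; in the order [1, 2, 3, 4, 5, 6, 7, 8, 9, 10] the diagonal is [3, 3, 3, 3, 3, 3, 3, 3, 3, 3]. L is symmetric positive semidefinite, so every eigenvalue is real and nonnegative. The single zero eigenvalue shows the graph is connected.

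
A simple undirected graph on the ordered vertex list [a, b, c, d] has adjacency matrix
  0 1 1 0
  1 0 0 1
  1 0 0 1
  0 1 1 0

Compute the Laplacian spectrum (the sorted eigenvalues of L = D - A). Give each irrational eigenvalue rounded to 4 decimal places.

[0, 2, 2, 4]

With the vertex order [a, b, c, d], the degrees are [2, 2, 2, 2], giving D = diag(2, 2, 2, 2) and L = D - A. The multiplicity of 0 as a Laplacian eigenvalue equals the number of connected components. The single zero eigenvalue shows the graph is connected.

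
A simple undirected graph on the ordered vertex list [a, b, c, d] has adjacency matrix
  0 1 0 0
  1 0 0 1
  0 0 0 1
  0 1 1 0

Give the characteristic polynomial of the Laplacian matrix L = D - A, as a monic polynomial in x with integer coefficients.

Each diagonal entry of L is the vertex degree and each off-diagonal entry is -1 where an edge is present, 0 otherwise; in the order [a, b, c, d] the diagonal is [1, 2, 1, 2]. L has integer entries, so p(x) = det(xI - L) has integer coefficients. Expanding the determinant yields x^4 - 6x^3 + 10x^2 - 4x. Since p(0) = det(-L) = 0, x divides p(x).

x^4 - 6x^3 + 10x^2 - 4x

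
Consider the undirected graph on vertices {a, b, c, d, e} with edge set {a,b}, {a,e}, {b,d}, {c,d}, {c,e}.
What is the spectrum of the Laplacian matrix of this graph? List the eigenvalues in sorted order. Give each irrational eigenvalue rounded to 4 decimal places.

[0, 1.3820, 1.3820, 3.6180, 3.6180]

With the vertex order [a, b, c, d, e], the degrees are [2, 2, 2, 2, 2], giving D = diag(2, 2, 2, 2, 2) and L = D - A. Since every row of L sums to 0, the all-ones vector is in the kernel and 0 is an eigenvalue. The single zero eigenvalue shows the graph is connected. By the matrix-tree theorem the graph has (1/5) * product of the nonzero eigenvalues = 5 spanning trees. The largest eigenvalue, 3.6180, is at most the vertex count 5.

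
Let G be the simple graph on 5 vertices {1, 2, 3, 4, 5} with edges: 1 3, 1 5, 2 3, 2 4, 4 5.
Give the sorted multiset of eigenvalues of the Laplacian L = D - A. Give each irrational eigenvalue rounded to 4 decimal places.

With the vertex order [1, 2, 3, 4, 5], the degrees are [2, 2, 2, 2, 2], giving D = diag(2, 2, 2, 2, 2) and L = D - A. Diagonalising L (or applying a numerical eigensolver to the 5x5 matrix) gives the spectrum above. By the matrix-tree theorem the graph has (1/5) * product of the nonzero eigenvalues = 5 spanning trees.

[0, 1.3820, 1.3820, 3.6180, 3.6180]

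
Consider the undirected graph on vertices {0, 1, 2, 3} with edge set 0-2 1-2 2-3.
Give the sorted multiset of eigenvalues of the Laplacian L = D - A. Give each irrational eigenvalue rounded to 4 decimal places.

Each diagonal entry of L is the vertex degree and each off-diagonal entry is -1 where an edge is present, 0 otherwise; in the order [0, 1, 2, 3] the diagonal is [1, 1, 3, 1]. L is symmetric positive semidefinite, so every eigenvalue is real and nonnegative. The single zero eigenvalue shows the graph is connected. By the matrix-tree theorem the graph has (1/4) * product of the nonzero eigenvalues = 1 spanning tree. The largest eigenvalue, 4, is at most the vertex count 4.

[0, 1, 1, 4]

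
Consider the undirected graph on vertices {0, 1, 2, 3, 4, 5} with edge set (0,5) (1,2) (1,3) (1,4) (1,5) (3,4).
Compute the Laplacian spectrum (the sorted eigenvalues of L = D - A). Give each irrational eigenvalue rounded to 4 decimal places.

Each diagonal entry of L is the vertex degree and each off-diagonal entry is -1 where an edge is present, 0 otherwise; in the order [0, 1, 2, 3, 4, 5] the diagonal is [1, 4, 1, 2, 2, 2]. L is symmetric positive semidefinite, so every eigenvalue is real and nonnegative. The single zero eigenvalue shows the graph is connected. By the matrix-tree theorem the graph has (1/6) * product of the nonzero eigenvalues = 3 spanning trees. The largest eigenvalue, 5.0861, is at most the vertex count 6.

[0, 0.4859, 1, 2.4280, 3, 5.0861]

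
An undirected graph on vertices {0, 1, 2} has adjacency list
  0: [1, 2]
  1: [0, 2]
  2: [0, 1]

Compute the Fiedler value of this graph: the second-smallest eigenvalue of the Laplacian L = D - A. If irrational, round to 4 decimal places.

3

Each diagonal entry of L is the vertex degree and each off-diagonal entry is -1 where an edge is present, 0 otherwise; in the order [0, 1, 2] the diagonal is [2, 2, 2]. The smallest Laplacian eigenvalue is always 0. The next one, lambda_2 = 3, measures how hard the graph is to disconnect: larger values mean better connectivity. The eigenvalues sum to 6, which equals trace(L) = 2|E|. The largest eigenvalue, 3, is at most the vertex count 3.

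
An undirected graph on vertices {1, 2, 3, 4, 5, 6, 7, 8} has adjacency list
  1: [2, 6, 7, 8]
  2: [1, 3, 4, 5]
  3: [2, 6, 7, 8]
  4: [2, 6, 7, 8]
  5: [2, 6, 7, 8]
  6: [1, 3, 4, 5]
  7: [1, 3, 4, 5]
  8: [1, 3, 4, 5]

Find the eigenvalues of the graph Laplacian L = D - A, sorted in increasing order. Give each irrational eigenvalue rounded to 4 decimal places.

[0, 4, 4, 4, 4, 4, 4, 8]

Each diagonal entry of L is the vertex degree and each off-diagonal entry is -1 where an edge is present, 0 otherwise; in the order [1, 2, 3, 4, 5, 6, 7, 8] the diagonal is [4, 4, 4, 4, 4, 4, 4, 4]. Diagonalising L (or applying a numerical eigensolver to the 8x8 matrix) gives the spectrum above. By the matrix-tree theorem the graph has (1/8) * product of the nonzero eigenvalues = 4096 spanning trees. There is one zero in the spectrum, matching the 1 component.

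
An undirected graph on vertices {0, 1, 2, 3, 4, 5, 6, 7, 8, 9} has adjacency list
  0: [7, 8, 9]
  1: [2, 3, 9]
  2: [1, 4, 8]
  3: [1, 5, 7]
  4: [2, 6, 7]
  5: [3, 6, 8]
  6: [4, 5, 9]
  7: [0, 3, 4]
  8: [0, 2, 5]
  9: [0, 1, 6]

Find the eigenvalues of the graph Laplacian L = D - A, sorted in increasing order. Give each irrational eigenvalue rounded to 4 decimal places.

With the vertex order [0, 1, 2, 3, 4, 5, 6, 7, 8, 9], the degrees are [3, 3, 3, 3, 3, 3, 3, 3, 3, 3], giving D = diag(3, 3, 3, 3, 3, 3, 3, 3, 3, 3) and L = D - A. L is symmetric positive semidefinite, so every eigenvalue is real and nonnegative. The largest eigenvalue, 5, is at most the vertex count 10.

[0, 2, 2, 2, 2, 2, 5, 5, 5, 5]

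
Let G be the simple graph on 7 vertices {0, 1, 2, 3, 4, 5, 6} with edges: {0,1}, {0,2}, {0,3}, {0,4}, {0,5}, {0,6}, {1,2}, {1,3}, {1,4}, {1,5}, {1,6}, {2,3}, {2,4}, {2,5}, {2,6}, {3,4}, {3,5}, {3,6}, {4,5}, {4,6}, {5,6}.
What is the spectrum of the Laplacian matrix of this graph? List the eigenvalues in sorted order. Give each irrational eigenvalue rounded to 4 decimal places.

[0, 7, 7, 7, 7, 7, 7]

With the vertex order [0, 1, 2, 3, 4, 5, 6], the degrees are [6, 6, 6, 6, 6, 6, 6], giving D = diag(6, 6, 6, 6, 6, 6, 6) and L = D - A. Diagonalising L (or applying a numerical eigensolver to the 7x7 matrix) gives the spectrum above. There is one zero in the spectrum, matching the 1 component. The eigenvalues sum to 42, which equals trace(L) = 2|E|.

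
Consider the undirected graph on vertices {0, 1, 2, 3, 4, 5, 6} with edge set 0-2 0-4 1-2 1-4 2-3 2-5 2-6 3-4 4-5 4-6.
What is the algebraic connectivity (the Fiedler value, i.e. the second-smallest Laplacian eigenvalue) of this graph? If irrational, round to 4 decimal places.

With the vertex order [0, 1, 2, 3, 4, 5, 6], the degrees are [2, 2, 5, 2, 5, 2, 2], giving D = diag(2, 2, 5, 2, 5, 2, 2) and L = D - A. The smallest Laplacian eigenvalue is always 0. The next one, lambda_2 = 2, measures how hard the graph is to disconnect: larger values mean better connectivity. There is one zero in the spectrum, matching the 1 component. The largest eigenvalue, 7, is at most the vertex count 7.

2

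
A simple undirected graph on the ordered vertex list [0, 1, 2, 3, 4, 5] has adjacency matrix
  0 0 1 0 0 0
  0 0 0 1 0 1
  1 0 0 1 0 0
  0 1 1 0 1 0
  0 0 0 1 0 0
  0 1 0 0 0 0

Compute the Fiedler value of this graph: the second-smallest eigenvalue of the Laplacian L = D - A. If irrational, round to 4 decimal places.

With the vertex order [0, 1, 2, 3, 4, 5], the degrees are [1, 2, 2, 3, 1, 1], giving D = diag(1, 2, 2, 3, 1, 1) and L = D - A. The sorted Laplacian eigenvalues are [0, 0.3820, 0.6972, 2, 2.6180, 4.3028]; the algebraic connectivity is the second entry, 0.3820. The largest eigenvalue, 4.3028, is at most the vertex count 6.

0.3820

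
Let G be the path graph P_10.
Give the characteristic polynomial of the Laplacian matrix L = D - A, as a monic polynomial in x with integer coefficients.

x^10 - 18x^9 + 136x^8 - 560x^7 + 1365x^6 - 2002x^5 + 1716x^4 - 792x^3 + 165x^2 - 10x

The graph has 10 vertices and degree multiset [2, 2, 2, 2, 2, 2, 2, 2, 1, 1]; D is the diagonal matrix of degrees and L = D - A. L has integer entries, so p(x) = det(xI - L) has integer coefficients. Expanding the determinant yields x^10 - 18x^9 + 136x^8 - 560x^7 + 1365x^6 - 2002x^5 + 1716x^4 - 792x^3 + 165x^2 - 10x. Since p(0) = det(-L) = 0, x divides p(x). The eigenvalues sum to 18, which equals trace(L) = 2|E|.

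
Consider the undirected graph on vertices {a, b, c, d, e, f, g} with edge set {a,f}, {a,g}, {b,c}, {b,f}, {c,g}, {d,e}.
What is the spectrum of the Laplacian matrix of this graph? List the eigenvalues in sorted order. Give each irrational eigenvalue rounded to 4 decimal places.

Reading degrees in the order [a, b, c, d, e, f, g] gives [2, 2, 2, 1, 1, 2, 2]; set D = diag(2, 2, 2, 1, 1, 2, 2) and form L = D - A. The multiplicity of 0 as a Laplacian eigenvalue equals the number of connected components. The 2 zero eigenvalues correspond to the 2 connected components. The eigenvalues sum to 12, which equals trace(L) = 2|E|. The largest eigenvalue, 3.6180, is at most the vertex count 7.

[0, 0, 1.3820, 1.3820, 2, 3.6180, 3.6180]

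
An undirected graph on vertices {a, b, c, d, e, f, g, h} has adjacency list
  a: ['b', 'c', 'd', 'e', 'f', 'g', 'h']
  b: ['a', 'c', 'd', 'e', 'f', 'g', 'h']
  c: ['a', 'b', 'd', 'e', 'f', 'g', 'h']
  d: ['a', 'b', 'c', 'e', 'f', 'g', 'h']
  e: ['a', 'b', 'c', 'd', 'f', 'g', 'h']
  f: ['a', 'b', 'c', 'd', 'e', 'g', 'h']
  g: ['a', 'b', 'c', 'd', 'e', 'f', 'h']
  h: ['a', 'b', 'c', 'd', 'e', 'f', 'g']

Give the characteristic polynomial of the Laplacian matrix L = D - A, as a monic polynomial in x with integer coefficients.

x^8 - 56x^7 + 1344x^6 - 17920x^5 + 143360x^4 - 688128x^3 + 1835008x^2 - 2097152x

Each diagonal entry of L is the vertex degree and each off-diagonal entry is -1 where an edge is present, 0 otherwise; in the order [a, b, c, d, e, f, g, h] the diagonal is [7, 7, 7, 7, 7, 7, 7, 7]. The eigenvalues of L are [0, 8, 8, 8, 8, 8, 8, 8]; the characteristic polynomial is the product of (x - lambda_i), which multiplies out to x^8 - 56x^7 + 1344x^6 - 17920x^5 + 143360x^4 - 688128x^3 + 1835008x^2 - 2097152x. Since p(0) = det(-L) = 0, x divides p(x). By the matrix-tree theorem the graph has (1/8) * product of the nonzero eigenvalues = 262144 spanning trees.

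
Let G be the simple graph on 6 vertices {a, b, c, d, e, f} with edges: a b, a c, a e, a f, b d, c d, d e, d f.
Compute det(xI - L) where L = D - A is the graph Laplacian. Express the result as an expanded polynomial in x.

With the vertex order [a, b, c, d, e, f], the degrees are [4, 2, 2, 4, 2, 2], giving D = diag(4, 2, 2, 4, 2, 2) and L = D - A. The eigenvalues of L are [0, 2, 2, 2, 4, 6]; the characteristic polynomial is the product of (x - lambda_i), which multiplies out to x^6 - 16x^5 + 96x^4 - 272x^3 + 368x^2 - 192x. The coefficient of x^5 equals -trace(L) = -16, matching the sum of degrees. By the matrix-tree theorem the graph has (1/6) * product of the nonzero eigenvalues = 32 spanning trees.

x^6 - 16x^5 + 96x^4 - 272x^3 + 368x^2 - 192x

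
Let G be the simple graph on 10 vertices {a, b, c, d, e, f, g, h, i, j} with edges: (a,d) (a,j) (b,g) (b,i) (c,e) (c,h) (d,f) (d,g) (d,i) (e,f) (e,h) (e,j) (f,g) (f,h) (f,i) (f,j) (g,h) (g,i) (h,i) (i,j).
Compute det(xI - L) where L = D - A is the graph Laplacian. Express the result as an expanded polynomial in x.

x^10 - 40x^9 + 689x^8 - 6684x^7 + 40080x^6 - 153332x^5 + 372237x^4 - 549746x^3 + 445700x^2 - 150720x

Each diagonal entry of L is the vertex degree and each off-diagonal entry is -1 where an edge is present, 0 otherwise; in the order [a, b, c, d, e, f, g, h, i, j] the diagonal is [2, 2, 2, 4, 4, 6, 5, 5, 6, 4]. Computing det(xI - L) by cofactor expansion (or equivalently via sum-over-permutations) gives x^10 - 40x^9 + 689x^8 - 6684x^7 + 40080x^6 - 153332x^5 + 372237x^4 - 549746x^3 + 445700x^2 - 150720x. Since p(0) = det(-L) = 0, x divides p(x). There is one zero in the spectrum, matching the 1 component.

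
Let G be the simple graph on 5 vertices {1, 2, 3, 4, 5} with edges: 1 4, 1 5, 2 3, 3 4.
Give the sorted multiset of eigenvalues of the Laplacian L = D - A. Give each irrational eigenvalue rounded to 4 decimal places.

Each diagonal entry of L is the vertex degree and each off-diagonal entry is -1 where an edge is present, 0 otherwise; in the order [1, 2, 3, 4, 5] the diagonal is [2, 1, 2, 2, 1]. Since every row of L sums to 0, the all-ones vector is in the kernel and 0 is an eigenvalue. By the matrix-tree theorem the graph has (1/5) * product of the nonzero eigenvalues = 1 spanning tree. The eigenvalues sum to 8, which equals trace(L) = 2|E|.

[0, 0.3820, 1.3820, 2.6180, 3.6180]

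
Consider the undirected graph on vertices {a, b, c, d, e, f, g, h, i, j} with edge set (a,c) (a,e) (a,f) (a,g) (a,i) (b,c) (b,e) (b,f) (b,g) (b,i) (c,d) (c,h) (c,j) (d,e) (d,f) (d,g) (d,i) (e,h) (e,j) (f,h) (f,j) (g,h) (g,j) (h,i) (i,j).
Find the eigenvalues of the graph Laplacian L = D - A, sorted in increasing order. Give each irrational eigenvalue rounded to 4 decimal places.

[0, 5, 5, 5, 5, 5, 5, 5, 5, 10]

Reading degrees in the order [a, b, c, d, e, f, g, h, i, j] gives [5, 5, 5, 5, 5, 5, 5, 5, 5, 5]; set D = diag(5, 5, 5, 5, 5, 5, 5, 5, 5, 5) and form L = D - A. Since every row of L sums to 0, the all-ones vector is in the kernel and 0 is an eigenvalue. There is one zero in the spectrum, matching the 1 component.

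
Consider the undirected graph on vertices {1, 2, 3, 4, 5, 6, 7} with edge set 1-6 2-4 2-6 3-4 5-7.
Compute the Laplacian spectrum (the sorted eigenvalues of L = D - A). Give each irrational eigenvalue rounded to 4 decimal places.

Each diagonal entry of L is the vertex degree and each off-diagonal entry is -1 where an edge is present, 0 otherwise; in the order [1, 2, 3, 4, 5, 6, 7] the diagonal is [1, 2, 1, 2, 1, 2, 1]. The multiplicity of 0 as a Laplacian eigenvalue equals the number of connected components. The 2 zero eigenvalues correspond to the 2 connected components.

[0, 0, 0.3820, 1.3820, 2, 2.6180, 3.6180]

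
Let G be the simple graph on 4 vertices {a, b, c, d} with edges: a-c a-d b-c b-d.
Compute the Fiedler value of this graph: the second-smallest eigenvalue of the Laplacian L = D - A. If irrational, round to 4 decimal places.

2

Each diagonal entry of L is the vertex degree and each off-diagonal entry is -1 where an edge is present, 0 otherwise; in the order [a, b, c, d] the diagonal is [2, 2, 2, 2]. The smallest Laplacian eigenvalue is always 0. The next one, lambda_2 = 2, measures how hard the graph is to disconnect: larger values mean better connectivity. The eigenvalues sum to 8, which equals trace(L) = 2|E|.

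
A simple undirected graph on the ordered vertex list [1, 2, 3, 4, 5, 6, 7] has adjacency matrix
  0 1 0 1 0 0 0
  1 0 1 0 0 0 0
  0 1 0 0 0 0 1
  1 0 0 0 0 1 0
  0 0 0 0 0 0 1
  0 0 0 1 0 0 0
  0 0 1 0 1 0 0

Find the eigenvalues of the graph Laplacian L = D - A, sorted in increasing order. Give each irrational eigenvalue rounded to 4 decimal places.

[0, 0.1981, 0.7530, 1.5550, 2.4450, 3.2470, 3.8019]

Each diagonal entry of L is the vertex degree and each off-diagonal entry is -1 where an edge is present, 0 otherwise; in the order [1, 2, 3, 4, 5, 6, 7] the diagonal is [2, 2, 2, 2, 1, 1, 2]. Diagonalising L (or applying a numerical eigensolver to the 7x7 matrix) gives the spectrum above. The single zero eigenvalue shows the graph is connected. The eigenvalues sum to 12, which equals trace(L) = 2|E|. The largest eigenvalue, 3.8019, is at most the vertex count 7.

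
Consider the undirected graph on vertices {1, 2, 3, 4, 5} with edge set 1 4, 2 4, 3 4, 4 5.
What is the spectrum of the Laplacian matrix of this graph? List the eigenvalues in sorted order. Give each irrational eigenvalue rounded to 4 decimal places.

[0, 1, 1, 1, 5]

Each diagonal entry of L is the vertex degree and each off-diagonal entry is -1 where an edge is present, 0 otherwise; in the order [1, 2, 3, 4, 5] the diagonal is [1, 1, 1, 4, 1]. The multiplicity of 0 as a Laplacian eigenvalue equals the number of connected components. There is one zero in the spectrum, matching the 1 component.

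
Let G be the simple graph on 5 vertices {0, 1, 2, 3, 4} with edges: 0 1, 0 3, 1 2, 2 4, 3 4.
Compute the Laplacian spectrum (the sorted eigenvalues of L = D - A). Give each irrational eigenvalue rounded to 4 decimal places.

[0, 1.3820, 1.3820, 3.6180, 3.6180]

Reading degrees in the order [0, 1, 2, 3, 4] gives [2, 2, 2, 2, 2]; set D = diag(2, 2, 2, 2, 2) and form L = D - A. Diagonalising L (or applying a numerical eigensolver to the 5x5 matrix) gives the spectrum above. There is one zero in the spectrum, matching the 1 component. The largest eigenvalue, 3.6180, is at most the vertex count 5.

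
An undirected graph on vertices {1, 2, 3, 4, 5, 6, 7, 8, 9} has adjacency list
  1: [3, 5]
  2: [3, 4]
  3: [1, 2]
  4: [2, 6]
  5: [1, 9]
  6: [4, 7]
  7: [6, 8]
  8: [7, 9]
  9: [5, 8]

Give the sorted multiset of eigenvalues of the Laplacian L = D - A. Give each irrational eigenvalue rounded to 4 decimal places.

[0, 0.4679, 0.4679, 1.6527, 1.6527, 3, 3, 3.8794, 3.8794]

With the vertex order [1, 2, 3, 4, 5, 6, 7, 8, 9], the degrees are [2, 2, 2, 2, 2, 2, 2, 2, 2], giving D = diag(2, 2, 2, 2, 2, 2, 2, 2, 2) and L = D - A. Since every row of L sums to 0, the all-ones vector is in the kernel and 0 is an eigenvalue. The single zero eigenvalue shows the graph is connected. The eigenvalues sum to 18, which equals trace(L) = 2|E|.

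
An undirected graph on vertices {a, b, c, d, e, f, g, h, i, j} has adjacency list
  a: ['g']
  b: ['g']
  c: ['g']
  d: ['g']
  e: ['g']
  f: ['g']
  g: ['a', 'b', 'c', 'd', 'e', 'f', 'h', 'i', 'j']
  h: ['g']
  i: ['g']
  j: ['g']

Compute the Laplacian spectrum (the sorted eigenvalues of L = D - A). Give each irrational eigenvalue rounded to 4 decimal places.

[0, 1, 1, 1, 1, 1, 1, 1, 1, 10]

Each diagonal entry of L is the vertex degree and each off-diagonal entry is -1 where an edge is present, 0 otherwise; in the order [a, b, c, d, e, f, g, h, i, j] the diagonal is [1, 1, 1, 1, 1, 1, 9, 1, 1, 1]. Since every row of L sums to 0, the all-ones vector is in the kernel and 0 is an eigenvalue. By the matrix-tree theorem the graph has (1/10) * product of the nonzero eigenvalues = 1 spanning tree.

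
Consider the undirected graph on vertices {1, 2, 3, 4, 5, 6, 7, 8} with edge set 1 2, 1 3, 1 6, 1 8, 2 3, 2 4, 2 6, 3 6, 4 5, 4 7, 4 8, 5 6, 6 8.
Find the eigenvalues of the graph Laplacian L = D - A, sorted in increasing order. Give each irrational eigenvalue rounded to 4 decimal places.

[0, 0.8020, 1.7764, 2.7004, 4, 4.6764, 5.5216, 6.5232]

With the vertex order [1, 2, 3, 4, 5, 6, 7, 8], the degrees are [4, 4, 3, 4, 2, 5, 1, 3], giving D = diag(4, 4, 3, 4, 2, 5, 1, 3) and L = D - A. L is symmetric positive semidefinite, so every eigenvalue is real and nonnegative. The single zero eigenvalue shows the graph is connected. The eigenvalues sum to 26, which equals trace(L) = 2|E|.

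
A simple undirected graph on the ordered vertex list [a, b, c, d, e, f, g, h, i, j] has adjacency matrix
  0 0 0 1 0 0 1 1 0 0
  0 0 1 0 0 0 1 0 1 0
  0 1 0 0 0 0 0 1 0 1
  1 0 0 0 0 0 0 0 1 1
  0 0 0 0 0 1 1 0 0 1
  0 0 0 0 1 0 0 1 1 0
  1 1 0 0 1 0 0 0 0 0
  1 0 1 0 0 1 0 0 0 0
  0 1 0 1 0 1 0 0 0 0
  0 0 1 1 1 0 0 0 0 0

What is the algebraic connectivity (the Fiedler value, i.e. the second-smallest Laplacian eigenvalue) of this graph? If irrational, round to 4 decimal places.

Reading degrees in the order [a, b, c, d, e, f, g, h, i, j] gives [3, 3, 3, 3, 3, 3, 3, 3, 3, 3]; set D = diag(3, 3, 3, 3, 3, 3, 3, 3, 3, 3) and form L = D - A. Computing the eigenvalues of L and sorting gives [0, 2, 2, 2, 2, 2, 5, 5, 5, 5]. The Fiedler value lambda_2 = 2 is strictly positive, so the graph is connected. The largest eigenvalue, 5, is at most the vertex count 10. The eigenvalues sum to 30, which equals trace(L) = 2|E|.

2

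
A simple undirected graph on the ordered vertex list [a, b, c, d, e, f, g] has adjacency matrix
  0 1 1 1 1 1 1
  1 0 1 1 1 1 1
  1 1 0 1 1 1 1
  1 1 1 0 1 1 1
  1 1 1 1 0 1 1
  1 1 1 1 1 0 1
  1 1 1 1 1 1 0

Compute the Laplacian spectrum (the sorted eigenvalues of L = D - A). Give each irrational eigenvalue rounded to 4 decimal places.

With the vertex order [a, b, c, d, e, f, g], the degrees are [6, 6, 6, 6, 6, 6, 6], giving D = diag(6, 6, 6, 6, 6, 6, 6) and L = D - A. The multiplicity of 0 as a Laplacian eigenvalue equals the number of connected components. The largest eigenvalue, 7, is at most the vertex count 7.

[0, 7, 7, 7, 7, 7, 7]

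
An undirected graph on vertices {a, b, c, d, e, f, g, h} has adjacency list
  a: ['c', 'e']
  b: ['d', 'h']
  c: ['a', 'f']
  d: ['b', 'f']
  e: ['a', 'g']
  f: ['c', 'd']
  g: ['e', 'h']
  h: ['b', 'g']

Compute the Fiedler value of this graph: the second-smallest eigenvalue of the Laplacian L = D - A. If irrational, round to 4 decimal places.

Reading degrees in the order [a, b, c, d, e, f, g, h] gives [2, 2, 2, 2, 2, 2, 2, 2]; set D = diag(2, 2, 2, 2, 2, 2, 2, 2) and form L = D - A. The sorted Laplacian eigenvalues are [0, 0.5858, 0.5858, 2, 2, 3.4142, 3.4142, 4]; the algebraic connectivity is the second entry, 0.5858. There is one zero in the spectrum, matching the 1 component. The largest eigenvalue, 4, is at most the vertex count 8.

0.5858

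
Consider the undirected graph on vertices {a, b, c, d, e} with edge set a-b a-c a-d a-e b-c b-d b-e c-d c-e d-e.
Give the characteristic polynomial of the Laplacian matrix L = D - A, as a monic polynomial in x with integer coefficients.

x^5 - 20x^4 + 150x^3 - 500x^2 + 625x

With the vertex order [a, b, c, d, e], the degrees are [4, 4, 4, 4, 4], giving D = diag(4, 4, 4, 4, 4) and L = D - A. L has integer entries, so p(x) = det(xI - L) has integer coefficients. Expanding the determinant yields x^5 - 20x^4 + 150x^3 - 500x^2 + 625x. The coefficient of x^4 equals -trace(L) = -20, matching the sum of degrees. The largest eigenvalue, 5, is at most the vertex count 5.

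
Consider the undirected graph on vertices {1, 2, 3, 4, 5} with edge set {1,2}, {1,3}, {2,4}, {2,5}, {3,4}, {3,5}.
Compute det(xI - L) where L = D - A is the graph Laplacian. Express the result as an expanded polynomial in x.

With the vertex order [1, 2, 3, 4, 5], the degrees are [2, 3, 3, 2, 2], giving D = diag(2, 3, 3, 2, 2) and L = D - A. The eigenvalues of L are [0, 2, 2, 3, 5]; the characteristic polynomial is the product of (x - lambda_i), which multiplies out to x^5 - 12x^4 + 51x^3 - 92x^2 + 60x. The coefficient of x^4 equals -trace(L) = -12, matching the sum of degrees. There is one zero in the spectrum, matching the 1 component. By the matrix-tree theorem the graph has (1/5) * product of the nonzero eigenvalues = 12 spanning trees.

x^5 - 12x^4 + 51x^3 - 92x^2 + 60x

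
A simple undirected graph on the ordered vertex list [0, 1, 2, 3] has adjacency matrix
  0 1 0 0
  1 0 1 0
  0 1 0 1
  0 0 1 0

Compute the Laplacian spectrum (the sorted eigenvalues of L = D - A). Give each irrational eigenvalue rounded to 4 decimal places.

[0, 0.5858, 2, 3.4142]

Each diagonal entry of L is the vertex degree and each off-diagonal entry is -1 where an edge is present, 0 otherwise; in the order [0, 1, 2, 3] the diagonal is [1, 2, 2, 1]. Diagonalising L (or applying a numerical eigensolver to the 4x4 matrix) gives the spectrum above. The single zero eigenvalue shows the graph is connected. The largest eigenvalue, 3.4142, is at most the vertex count 4. There is one zero in the spectrum, matching the 1 component.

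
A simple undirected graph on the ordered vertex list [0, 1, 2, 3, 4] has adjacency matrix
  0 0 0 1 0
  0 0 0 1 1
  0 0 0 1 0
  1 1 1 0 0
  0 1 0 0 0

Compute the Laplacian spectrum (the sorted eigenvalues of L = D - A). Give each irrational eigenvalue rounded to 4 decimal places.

Reading degrees in the order [0, 1, 2, 3, 4] gives [1, 2, 1, 3, 1]; set D = diag(1, 2, 1, 3, 1) and form L = D - A. L is symmetric positive semidefinite, so every eigenvalue is real and nonnegative. There is one zero in the spectrum, matching the 1 component.

[0, 0.5188, 1, 2.3111, 4.1701]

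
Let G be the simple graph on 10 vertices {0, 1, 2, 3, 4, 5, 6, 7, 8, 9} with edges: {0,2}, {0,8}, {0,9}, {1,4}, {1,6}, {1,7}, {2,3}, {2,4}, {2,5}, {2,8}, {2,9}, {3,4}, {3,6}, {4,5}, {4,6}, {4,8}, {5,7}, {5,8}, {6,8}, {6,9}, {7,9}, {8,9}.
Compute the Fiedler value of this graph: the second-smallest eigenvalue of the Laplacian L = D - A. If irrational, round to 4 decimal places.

1.9882

Reading degrees in the order [0, 1, 2, 3, 4, 5, 6, 7, 8, 9] gives [3, 3, 6, 3, 6, 4, 5, 3, 6, 5]; set D = diag(3, 3, 6, 3, 6, 4, 5, 3, 6, 5) and form L = D - A. Computing the eigenvalues of L and sorting gives [0, 1.9882, 2.2870, 3.1864, 3.8597, 4.6024, 6.1317, 6.7791, 7.4530, 7.7126]. The Fiedler value lambda_2 = 1.9882 is strictly positive, so the graph is connected. By the matrix-tree theorem the graph has (1/10) * product of the nonzero eigenvalues = 61495 spanning trees. There is one zero in the spectrum, matching the 1 component.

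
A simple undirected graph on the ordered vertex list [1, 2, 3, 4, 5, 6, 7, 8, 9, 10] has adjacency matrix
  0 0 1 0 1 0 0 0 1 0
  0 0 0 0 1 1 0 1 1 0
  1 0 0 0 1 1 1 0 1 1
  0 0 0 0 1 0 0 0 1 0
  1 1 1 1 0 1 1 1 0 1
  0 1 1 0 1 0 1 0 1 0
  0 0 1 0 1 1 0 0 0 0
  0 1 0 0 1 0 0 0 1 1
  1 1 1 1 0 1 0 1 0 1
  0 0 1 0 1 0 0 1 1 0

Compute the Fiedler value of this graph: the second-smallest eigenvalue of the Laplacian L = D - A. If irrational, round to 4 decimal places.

Each diagonal entry of L is the vertex degree and each off-diagonal entry is -1 where an edge is present, 0 otherwise; in the order [1, 2, 3, 4, 5, 6, 7, 8, 9, 10] the diagonal is [3, 4, 6, 2, 8, 5, 3, 4, 7, 4]. The smallest Laplacian eigenvalue is always 0. The next one, lambda_2 = 1.9509, measures how hard the graph is to disconnect: larger values mean better connectivity. The eigenvalues sum to 46, which equals trace(L) = 2|E|. There is one zero in the spectrum, matching the 1 component.

1.9509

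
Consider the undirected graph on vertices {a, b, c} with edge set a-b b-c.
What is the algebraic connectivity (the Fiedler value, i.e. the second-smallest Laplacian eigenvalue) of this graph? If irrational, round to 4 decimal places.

Reading degrees in the order [a, b, c] gives [1, 2, 1]; set D = diag(1, 2, 1) and form L = D - A. The smallest Laplacian eigenvalue is always 0. The next one, lambda_2 = 1, measures how hard the graph is to disconnect: larger values mean better connectivity.

1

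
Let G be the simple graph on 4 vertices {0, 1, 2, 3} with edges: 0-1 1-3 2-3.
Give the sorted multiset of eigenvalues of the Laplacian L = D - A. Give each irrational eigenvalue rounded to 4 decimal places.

With the vertex order [0, 1, 2, 3], the degrees are [1, 2, 1, 2], giving D = diag(1, 2, 1, 2) and L = D - A. The multiplicity of 0 as a Laplacian eigenvalue equals the number of connected components. By the matrix-tree theorem the graph has (1/4) * product of the nonzero eigenvalues = 1 spanning tree.

[0, 0.5858, 2, 3.4142]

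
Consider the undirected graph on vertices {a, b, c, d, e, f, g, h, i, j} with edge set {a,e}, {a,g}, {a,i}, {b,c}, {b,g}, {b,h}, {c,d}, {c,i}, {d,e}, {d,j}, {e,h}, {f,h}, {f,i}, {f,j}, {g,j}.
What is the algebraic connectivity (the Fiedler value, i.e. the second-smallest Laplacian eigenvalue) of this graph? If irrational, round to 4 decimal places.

With the vertex order [a, b, c, d, e, f, g, h, i, j], the degrees are [3, 3, 3, 3, 3, 3, 3, 3, 3, 3], giving D = diag(3, 3, 3, 3, 3, 3, 3, 3, 3, 3) and L = D - A. Computing the eigenvalues of L and sorting gives [0, 2, 2, 2, 2, 2, 5, 5, 5, 5]. The Fiedler value lambda_2 = 2 is strictly positive, so the graph is connected.

2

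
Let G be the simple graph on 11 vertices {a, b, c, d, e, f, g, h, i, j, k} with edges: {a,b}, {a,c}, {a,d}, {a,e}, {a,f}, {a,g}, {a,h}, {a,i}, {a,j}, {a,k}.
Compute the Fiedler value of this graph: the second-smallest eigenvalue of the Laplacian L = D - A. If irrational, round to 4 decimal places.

Each diagonal entry of L is the vertex degree and each off-diagonal entry is -1 where an edge is present, 0 otherwise; in the order [a, b, c, d, e, f, g, h, i, j, k] the diagonal is [10, 1, 1, 1, 1, 1, 1, 1, 1, 1, 1]. The sorted Laplacian eigenvalues are [0, 1, 1, 1, 1, 1, 1, 1, 1, 1, 11]; the algebraic connectivity is the second entry, 1. The eigenvalues sum to 20, which equals trace(L) = 2|E|. The largest eigenvalue, 11, is at most the vertex count 11.

1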